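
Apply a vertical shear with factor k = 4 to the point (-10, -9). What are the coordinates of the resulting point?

Shear matrix for vertical shear with factor k = 4:
[[1, 0], [4, 1]]
Result: (-10, -9) → (-10, -49)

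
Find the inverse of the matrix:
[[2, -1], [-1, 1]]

For [[a,b],[c,d]], inverse = (1/det)·[[d,-b],[-c,a]]
det = (2)(1) - (-1)(-1) = 2 - 1 = 1
Inverse = [[1, 1], [1, 2]]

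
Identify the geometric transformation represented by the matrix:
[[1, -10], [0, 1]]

This matrix represents: horizontal shear with factor -10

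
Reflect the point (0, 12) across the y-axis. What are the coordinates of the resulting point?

Reflection across y-axis: (0, 12) → (0, 12)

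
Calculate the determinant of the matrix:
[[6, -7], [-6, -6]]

For a 2×2 matrix [[a, b], [c, d]], det = ad - bc
det = (6)(-6) - (-7)(-6) = -36 - 42 = -78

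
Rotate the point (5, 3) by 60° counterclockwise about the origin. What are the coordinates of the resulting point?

Rotation matrix for 60°: [[cos 60°, -sin 60°], [sin 60°, cos 60°]] ≈ [[0.500000, -0.866025], [0.866025, 0.500000]]
[[0.500000, -0.866025], [0.866025, 0.500000]] × [5, 3]ᵀ ≈ [-0.0981, 5.8301]ᵀ
Result: (-0.0981, 5.8301)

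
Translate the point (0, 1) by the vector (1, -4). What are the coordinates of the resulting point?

Translation by (1, -4) (homogeneous matrix [[1, 0, 1], [0, 1, -4], [0, 0, 1]]):
x' = 0 + 1 = 1
y' = 1 + -4 = -3
Result: (1, -3)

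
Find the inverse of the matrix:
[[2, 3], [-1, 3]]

For [[a,b],[c,d]], inverse = (1/det)·[[d,-b],[-c,a]]
det = (2)(3) - (3)(-1) = 6 - -3 = 9
Inverse = (1/9)·[[3, -3], [1, 2]]
= [[1/3, -1/3], [1/9, 2/9]]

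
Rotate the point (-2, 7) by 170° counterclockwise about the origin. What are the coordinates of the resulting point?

Rotation matrix for 170°: [[cos 170°, -sin 170°], [sin 170°, cos 170°]] ≈ [[-0.984808, -0.173648], [0.173648, -0.984808]]
[[-0.984808, -0.173648], [0.173648, -0.984808]] × [-2, 7]ᵀ ≈ [0.7541, -7.2410]ᵀ
Result: (0.7541, -7.2410)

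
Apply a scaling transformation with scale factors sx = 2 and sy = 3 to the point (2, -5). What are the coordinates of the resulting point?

Scaling matrix:
[[2, 0], [0, 3]]
Result: (2 × 2, -5 × 3) = (4, -15)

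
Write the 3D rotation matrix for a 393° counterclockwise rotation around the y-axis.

Rotation matrix for counterclockwise 393° around y-axis:
cos(393°) = 0.8387, sin(393°) = 0.5446
Result: [[0.8387, 0, 0.5446], [0, 1, 0], [-0.5446, 0, 0.8387]]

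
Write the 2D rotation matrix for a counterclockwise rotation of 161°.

Rotation matrix formula: [[cos θ, -sin θ], [sin θ, cos θ]]
For θ = 161°:
cos(161°) = -0.9455
sin(161°) = 0.3256
Result: [[-0.9455, -0.3256], [0.3256, -0.9455]]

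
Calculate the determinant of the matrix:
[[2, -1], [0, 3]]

For a 2×2 matrix [[a, b], [c, d]], det = ad - bc
det = (2)(3) - (-1)(0) = 6 - 0 = 6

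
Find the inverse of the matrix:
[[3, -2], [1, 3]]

For [[a,b],[c,d]], inverse = (1/det)·[[d,-b],[-c,a]]
det = (3)(3) - (-2)(1) = 9 - -2 = 11
Inverse = (1/11)·[[3, 2], [-1, 3]]
= [[3/11, 2/11], [-1/11, 3/11]]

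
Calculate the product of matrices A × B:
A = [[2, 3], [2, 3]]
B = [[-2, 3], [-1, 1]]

Matrix multiplication:
C[0][0] = 2×-2 + 3×-1 = -7
C[0][1] = 2×3 + 3×1 = 9
C[1][0] = 2×-2 + 3×-1 = -7
C[1][1] = 2×3 + 3×1 = 9
Result: [[-7, 9], [-7, 9]]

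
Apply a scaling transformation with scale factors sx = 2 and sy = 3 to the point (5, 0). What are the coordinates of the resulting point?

Scaling matrix:
[[2, 0], [0, 3]]
Result: (5 × 2, 0 × 3) = (10, 0)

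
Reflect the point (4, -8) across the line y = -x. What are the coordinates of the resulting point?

Reflection across line y = -x: (4, -8) → (8, -4)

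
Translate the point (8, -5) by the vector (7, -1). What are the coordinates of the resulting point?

Translation by (7, -1) (homogeneous matrix [[1, 0, 7], [0, 1, -1], [0, 0, 1]]):
x' = 8 + 7 = 15
y' = -5 + -1 = -6
Result: (15, -6)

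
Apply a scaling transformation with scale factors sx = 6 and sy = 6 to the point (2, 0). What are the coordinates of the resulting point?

Scaling matrix:
[[6, 0], [0, 6]]
Result: (2 × 6, 0 × 6) = (12, 0)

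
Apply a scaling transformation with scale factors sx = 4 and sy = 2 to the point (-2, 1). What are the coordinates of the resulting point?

Scaling matrix:
[[4, 0], [0, 2]]
Result: (-2 × 4, 1 × 2) = (-8, 2)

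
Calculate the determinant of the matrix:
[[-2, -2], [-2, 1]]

For a 2×2 matrix [[a, b], [c, d]], det = ad - bc
det = (-2)(1) - (-2)(-2) = -2 - 4 = -6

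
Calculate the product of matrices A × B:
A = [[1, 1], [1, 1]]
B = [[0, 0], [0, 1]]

Matrix multiplication:
C[0][0] = 1×0 + 1×0 = 0
C[0][1] = 1×0 + 1×1 = 1
C[1][0] = 1×0 + 1×0 = 0
C[1][1] = 1×0 + 1×1 = 1
Result: [[0, 1], [0, 1]]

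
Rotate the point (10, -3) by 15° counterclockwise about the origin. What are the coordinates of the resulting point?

Rotation matrix for 15°: [[cos 15°, -sin 15°], [sin 15°, cos 15°]] ≈ [[0.965926, -0.258819], [0.258819, 0.965926]]
[[0.965926, -0.258819], [0.258819, 0.965926]] × [10, -3]ᵀ ≈ [10.4357, -0.3096]ᵀ
Result: (10.4357, -0.3096)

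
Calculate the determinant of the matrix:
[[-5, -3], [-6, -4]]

For a 2×2 matrix [[a, b], [c, d]], det = ad - bc
det = (-5)(-4) - (-3)(-6) = 20 - 18 = 2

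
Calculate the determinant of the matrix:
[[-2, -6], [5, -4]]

For a 2×2 matrix [[a, b], [c, d]], det = ad - bc
det = (-2)(-4) - (-6)(5) = 8 - -30 = 38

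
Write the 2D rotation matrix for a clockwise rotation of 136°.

Rotation matrix formula: [[cos θ, -sin θ], [sin θ, cos θ]]
A clockwise rotation by 136° is equivalent to a counterclockwise rotation by -136°.
For θ = -136°:
cos(-136°) = -0.7193
sin(-136°) = -0.6947
Result: [[-0.7193, 0.6947], [-0.6947, -0.7193]]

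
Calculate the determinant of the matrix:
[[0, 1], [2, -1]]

For a 2×2 matrix [[a, b], [c, d]], det = ad - bc
det = (0)(-1) - (1)(2) = 0 - 2 = -2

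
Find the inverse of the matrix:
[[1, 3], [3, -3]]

For [[a,b],[c,d]], inverse = (1/det)·[[d,-b],[-c,a]]
det = (1)(-3) - (3)(3) = -3 - 9 = -12
Inverse = (1/-12)·[[-3, -3], [-3, 1]]
= [[1/4, 1/4], [1/4, -1/12]]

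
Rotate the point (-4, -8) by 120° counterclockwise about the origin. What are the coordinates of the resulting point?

Rotation matrix for 120°: [[cos 120°, -sin 120°], [sin 120°, cos 120°]] ≈ [[-0.500000, -0.866025], [0.866025, -0.500000]]
[[-0.500000, -0.866025], [0.866025, -0.500000]] × [-4, -8]ᵀ ≈ [8.9282, 0.5359]ᵀ
Result: (8.9282, 0.5359)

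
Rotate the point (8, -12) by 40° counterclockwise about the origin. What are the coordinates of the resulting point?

Rotation matrix for 40°: [[cos 40°, -sin 40°], [sin 40°, cos 40°]] ≈ [[0.766044, -0.642788], [0.642788, 0.766044]]
[[0.766044, -0.642788], [0.642788, 0.766044]] × [8, -12]ᵀ ≈ [13.8418, -4.0502]ᵀ
Result: (13.8418, -4.0502)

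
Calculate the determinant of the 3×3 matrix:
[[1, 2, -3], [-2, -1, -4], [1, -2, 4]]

Expansion along first row:
det = 1·det([[-1,-4],[-2,4]]) - 2·det([[-2,-4],[1,4]]) + -3·det([[-2,-1],[1,-2]])
    = 1·(-1·4 - -4·-2) - 2·(-2·4 - -4·1) + -3·(-2·-2 - -1·1)
    = 1·-12 - 2·-4 + -3·5
    = -12 + 8 + -15 = -19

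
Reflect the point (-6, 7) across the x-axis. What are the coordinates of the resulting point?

Reflection across x-axis: (-6, 7) → (-6, -7)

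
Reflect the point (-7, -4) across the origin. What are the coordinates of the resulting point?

Reflection across origin: (-7, -4) → (7, 4)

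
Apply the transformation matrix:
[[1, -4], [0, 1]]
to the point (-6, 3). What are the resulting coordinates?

Matrix multiplication:
[[1, -4], [0, 1]] × [-6, 3]ᵀ
= [(1)(-6) + (-4)(3), (0)(-6) + (1)(3)]ᵀ
= [-18, 3]ᵀ
Result: (-18, 3)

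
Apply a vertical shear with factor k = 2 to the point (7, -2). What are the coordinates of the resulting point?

Shear matrix for vertical shear with factor k = 2:
[[1, 0], [2, 1]]
Result: (7, -2) → (7, 12)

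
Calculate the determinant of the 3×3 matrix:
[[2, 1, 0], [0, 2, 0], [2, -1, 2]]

Expansion along first row:
det = 2·det([[2,0],[-1,2]]) - 1·det([[0,0],[2,2]]) + 0·det([[0,2],[2,-1]])
    = 2·(2·2 - 0·-1) - 1·(0·2 - 0·2) + 0·(0·-1 - 2·2)
    = 2·4 - 1·0 + 0·-4
    = 8 + 0 + 0 = 8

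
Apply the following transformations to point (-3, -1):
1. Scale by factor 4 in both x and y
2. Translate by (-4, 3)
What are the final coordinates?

Step 1: Scale (-3, -1) by 4 → (-12, -4)
Step 2: Translate by (-4, 3) → (-16, -1)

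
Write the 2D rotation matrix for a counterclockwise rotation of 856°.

Rotation matrix formula: [[cos θ, -sin θ], [sin θ, cos θ]]
For θ = 856°:
cos(856°) = -0.7193
sin(856°) = 0.6947
Result: [[-0.7193, -0.6947], [0.6947, -0.7193]]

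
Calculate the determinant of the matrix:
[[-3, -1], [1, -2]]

For a 2×2 matrix [[a, b], [c, d]], det = ad - bc
det = (-3)(-2) - (-1)(1) = 6 - -1 = 7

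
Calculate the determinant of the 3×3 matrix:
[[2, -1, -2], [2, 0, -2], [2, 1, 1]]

Expansion along first row:
det = 2·det([[0,-2],[1,1]]) - -1·det([[2,-2],[2,1]]) + -2·det([[2,0],[2,1]])
    = 2·(0·1 - -2·1) - -1·(2·1 - -2·2) + -2·(2·1 - 0·2)
    = 2·2 - -1·6 + -2·2
    = 4 + 6 + -4 = 6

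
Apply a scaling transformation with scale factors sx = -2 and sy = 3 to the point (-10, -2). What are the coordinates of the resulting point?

Scaling matrix:
[[-2, 0], [0, 3]]
Result: (-10 × -2, -2 × 3) = (20, -6)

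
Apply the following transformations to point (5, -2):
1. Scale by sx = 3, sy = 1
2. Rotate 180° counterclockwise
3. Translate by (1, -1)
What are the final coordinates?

Step 1: Scale → (15, -2)
Step 2: Rotate 180° → (-15, 2)
Step 3: Translate → (-14, 1)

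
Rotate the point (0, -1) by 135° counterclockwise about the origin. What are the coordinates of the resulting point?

Rotation matrix for 135°: [[cos 135°, -sin 135°], [sin 135°, cos 135°]] ≈ [[-0.707107, -0.707107], [0.707107, -0.707107]]
[[-0.707107, -0.707107], [0.707107, -0.707107]] × [0, -1]ᵀ ≈ [0.7071, 0.7071]ᵀ
Result: (0.7071, 0.7071)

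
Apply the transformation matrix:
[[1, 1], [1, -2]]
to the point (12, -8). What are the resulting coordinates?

Matrix multiplication:
[[1, 1], [1, -2]] × [12, -8]ᵀ
= [(1)(12) + (1)(-8), (1)(12) + (-2)(-8)]ᵀ
= [4, 28]ᵀ
Result: (4, 28)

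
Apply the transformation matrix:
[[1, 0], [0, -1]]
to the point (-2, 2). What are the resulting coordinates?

Matrix multiplication:
[[1, 0], [0, -1]] × [-2, 2]ᵀ
= [(1)(-2) + (0)(2), (0)(-2) + (-1)(2)]ᵀ
= [-2, -2]ᵀ
Result: (-2, -2)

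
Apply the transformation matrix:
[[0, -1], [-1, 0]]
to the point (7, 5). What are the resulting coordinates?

Matrix multiplication:
[[0, -1], [-1, 0]] × [7, 5]ᵀ
= [(0)(7) + (-1)(5), (-1)(7) + (0)(5)]ᵀ
= [-5, -7]ᵀ
Result: (-5, -7)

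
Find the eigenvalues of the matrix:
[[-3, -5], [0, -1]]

Characteristic equation: det(A - λI) = 0
λ² - (trace)λ + (det) = 0
trace = -3 + -1 = -4, det = (-3)(-1) - (-5)(0) = 3
λ² - (-4)λ + (3) = 0
λ = (-4 ± √((-4)² - 4·(3))) / 2 = (-4 ± √4) / 2
Solving: λ = -3, -1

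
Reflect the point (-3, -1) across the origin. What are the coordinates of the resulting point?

Reflection across origin: (-3, -1) → (3, 1)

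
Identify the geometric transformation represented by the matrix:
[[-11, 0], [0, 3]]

This matrix represents: non-uniform scaling by sx = -11, sy = 3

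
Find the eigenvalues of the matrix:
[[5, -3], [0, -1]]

Characteristic equation: det(A - λI) = 0
λ² - (trace)λ + (det) = 0
trace = 5 + -1 = 4, det = (5)(-1) - (-3)(0) = -5
λ² - (4)λ + (-5) = 0
λ = (4 ± √((4)² - 4·(-5))) / 2 = (4 ± √36) / 2
Solving: λ = -1, 5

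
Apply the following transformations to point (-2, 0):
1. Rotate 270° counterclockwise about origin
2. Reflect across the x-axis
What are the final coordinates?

Step 1: Rotate 270° → (0, 2)
Step 2: Reflect across x-axis → (0, -2)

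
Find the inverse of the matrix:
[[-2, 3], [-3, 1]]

For [[a,b],[c,d]], inverse = (1/det)·[[d,-b],[-c,a]]
det = (-2)(1) - (3)(-3) = -2 - -9 = 7
Inverse = (1/7)·[[1, -3], [3, -2]]
= [[1/7, -3/7], [3/7, -2/7]]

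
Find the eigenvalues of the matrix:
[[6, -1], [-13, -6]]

Characteristic equation: det(A - λI) = 0
λ² - (trace)λ + (det) = 0
trace = 6 + -6 = 0, det = (6)(-6) - (-1)(-13) = -49
λ² - (0)λ + (-49) = 0
λ = (0 ± √((0)² - 4·(-49))) / 2 = (0 ± √196) / 2
Solving: λ = -7, 7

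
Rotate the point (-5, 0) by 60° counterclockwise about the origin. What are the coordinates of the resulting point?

Rotation matrix for 60°: [[cos 60°, -sin 60°], [sin 60°, cos 60°]] ≈ [[0.500000, -0.866025], [0.866025, 0.500000]]
[[0.500000, -0.866025], [0.866025, 0.500000]] × [-5, 0]ᵀ ≈ [-2.5000, -4.3301]ᵀ
Result: (-2.5000, -4.3301)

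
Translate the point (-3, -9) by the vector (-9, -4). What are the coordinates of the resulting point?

Translation by (-9, -4) (homogeneous matrix [[1, 0, -9], [0, 1, -4], [0, 0, 1]]):
x' = -3 + -9 = -12
y' = -9 + -4 = -13
Result: (-12, -13)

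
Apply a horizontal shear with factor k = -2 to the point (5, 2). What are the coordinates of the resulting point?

Shear matrix for horizontal shear with factor k = -2:
[[1, -2], [0, 1]]
Result: (5, 2) → (1, 2)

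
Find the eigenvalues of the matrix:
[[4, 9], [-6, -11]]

Characteristic equation: det(A - λI) = 0
λ² - (trace)λ + (det) = 0
trace = 4 + -11 = -7, det = (4)(-11) - (9)(-6) = 10
λ² - (-7)λ + (10) = 0
λ = (-7 ± √((-7)² - 4·(10))) / 2 = (-7 ± √9) / 2
Solving: λ = -5, -2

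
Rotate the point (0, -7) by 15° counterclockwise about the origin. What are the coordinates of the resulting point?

Rotation matrix for 15°: [[cos 15°, -sin 15°], [sin 15°, cos 15°]] ≈ [[0.965926, -0.258819], [0.258819, 0.965926]]
[[0.965926, -0.258819], [0.258819, 0.965926]] × [0, -7]ᵀ ≈ [1.8117, -6.7615]ᵀ
Result: (1.8117, -6.7615)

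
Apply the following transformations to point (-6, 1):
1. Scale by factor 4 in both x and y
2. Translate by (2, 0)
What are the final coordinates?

Step 1: Scale (-6, 1) by 4 → (-24, 4)
Step 2: Translate by (2, 0) → (-22, 4)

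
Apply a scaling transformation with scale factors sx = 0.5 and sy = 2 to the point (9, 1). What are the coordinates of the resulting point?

Scaling matrix:
[[0.50, 0], [0, 2]]
Result: (9 × 0.5, 1 × 2) = (4.5, 2)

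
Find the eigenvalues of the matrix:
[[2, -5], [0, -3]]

Characteristic equation: det(A - λI) = 0
λ² - (trace)λ + (det) = 0
trace = 2 + -3 = -1, det = (2)(-3) - (-5)(0) = -6
λ² - (-1)λ + (-6) = 0
λ = (-1 ± √((-1)² - 4·(-6))) / 2 = (-1 ± √25) / 2
Solving: λ = -3, 2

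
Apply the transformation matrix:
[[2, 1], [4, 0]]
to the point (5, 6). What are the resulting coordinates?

Matrix multiplication:
[[2, 1], [4, 0]] × [5, 6]ᵀ
= [(2)(5) + (1)(6), (4)(5) + (0)(6)]ᵀ
= [16, 20]ᵀ
Result: (16, 20)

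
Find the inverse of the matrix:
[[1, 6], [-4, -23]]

For [[a,b],[c,d]], inverse = (1/det)·[[d,-b],[-c,a]]
det = (1)(-23) - (6)(-4) = -23 - -24 = 1
Inverse = [[-23, -6], [4, 1]]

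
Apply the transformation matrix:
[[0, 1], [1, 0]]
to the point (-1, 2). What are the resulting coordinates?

Matrix multiplication:
[[0, 1], [1, 0]] × [-1, 2]ᵀ
= [(0)(-1) + (1)(2), (1)(-1) + (0)(2)]ᵀ
= [2, -1]ᵀ
Result: (2, -1)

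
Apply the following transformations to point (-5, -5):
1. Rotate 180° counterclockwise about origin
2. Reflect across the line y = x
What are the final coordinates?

Step 1: Rotate 180° → (5, 5)
Step 2: Reflect across line y = x → (5, 5)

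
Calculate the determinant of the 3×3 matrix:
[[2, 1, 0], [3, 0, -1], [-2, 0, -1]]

Expansion along first row:
det = 2·det([[0,-1],[0,-1]]) - 1·det([[3,-1],[-2,-1]]) + 0·det([[3,0],[-2,0]])
    = 2·(0·-1 - -1·0) - 1·(3·-1 - -1·-2) + 0·(3·0 - 0·-2)
    = 2·0 - 1·-5 + 0·0
    = 0 + 5 + 0 = 5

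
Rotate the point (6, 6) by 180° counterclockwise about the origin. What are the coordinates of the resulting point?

Rotation matrix for 180°: [[cos 180°, -sin 180°], [sin 180°, cos 180°]] = [[-1, 0], [0, -1]]
[[-1, 0], [0, -1]] × [6, 6]ᵀ = [-6, -6]ᵀ
Result: (-6, -6)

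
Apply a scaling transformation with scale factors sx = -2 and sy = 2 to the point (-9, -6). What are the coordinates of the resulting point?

Scaling matrix:
[[-2, 0], [0, 2]]
Result: (-9 × -2, -6 × 2) = (18, -12)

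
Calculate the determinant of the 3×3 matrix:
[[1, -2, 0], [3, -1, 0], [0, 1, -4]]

Expansion along first row:
det = 1·det([[-1,0],[1,-4]]) - -2·det([[3,0],[0,-4]]) + 0·det([[3,-1],[0,1]])
    = 1·(-1·-4 - 0·1) - -2·(3·-4 - 0·0) + 0·(3·1 - -1·0)
    = 1·4 - -2·-12 + 0·3
    = 4 + -24 + 0 = -20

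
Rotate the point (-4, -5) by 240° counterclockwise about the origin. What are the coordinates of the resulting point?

Rotation matrix for 240°: [[cos 240°, -sin 240°], [sin 240°, cos 240°]] ≈ [[-0.500000, 0.866025], [-0.866025, -0.500000]]
[[-0.500000, 0.866025], [-0.866025, -0.500000]] × [-4, -5]ᵀ ≈ [-2.3301, 5.9641]ᵀ
Result: (-2.3301, 5.9641)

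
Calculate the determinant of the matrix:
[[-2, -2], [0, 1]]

For a 2×2 matrix [[a, b], [c, d]], det = ad - bc
det = (-2)(1) - (-2)(0) = -2 - 0 = -2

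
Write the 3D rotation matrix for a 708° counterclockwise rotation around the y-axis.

Rotation matrix for counterclockwise 708° around y-axis:
cos(708°) = 0.9781, sin(708°) = -0.2079
Result: [[0.9781, 0, -0.2079], [0, 1, 0], [0.2079, 0, 0.9781]]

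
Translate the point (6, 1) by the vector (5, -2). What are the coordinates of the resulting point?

Translation by (5, -2) (homogeneous matrix [[1, 0, 5], [0, 1, -2], [0, 0, 1]]):
x' = 6 + 5 = 11
y' = 1 + -2 = -1
Result: (11, -1)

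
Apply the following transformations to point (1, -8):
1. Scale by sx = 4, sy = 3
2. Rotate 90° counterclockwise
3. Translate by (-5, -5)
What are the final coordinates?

Step 1: Scale → (4, -24)
Step 2: Rotate 90° → (24, 4)
Step 3: Translate → (19, -1)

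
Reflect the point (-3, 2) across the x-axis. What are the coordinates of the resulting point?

Reflection across x-axis: (-3, 2) → (-3, -2)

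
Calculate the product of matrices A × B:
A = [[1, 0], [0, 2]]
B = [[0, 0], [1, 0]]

Matrix multiplication:
C[0][0] = 1×0 + 0×1 = 0
C[0][1] = 1×0 + 0×0 = 0
C[1][0] = 0×0 + 2×1 = 2
C[1][1] = 0×0 + 2×0 = 0
Result: [[0, 0], [2, 0]]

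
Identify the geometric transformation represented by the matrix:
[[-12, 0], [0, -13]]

This matrix represents: non-uniform scaling by sx = -12, sy = -13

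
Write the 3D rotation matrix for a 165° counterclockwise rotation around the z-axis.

Rotation matrix for counterclockwise 165° around z-axis:
cos(165°) = -0.9659, sin(165°) = 0.2588
Result: [[-0.9659, -0.2588, 0], [0.2588, -0.9659, 0], [0, 0, 1]]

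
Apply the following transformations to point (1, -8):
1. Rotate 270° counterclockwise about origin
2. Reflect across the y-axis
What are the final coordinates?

Step 1: Rotate 270° → (-8, -1)
Step 2: Reflect across y-axis → (8, -1)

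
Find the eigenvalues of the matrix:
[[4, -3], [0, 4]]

Characteristic equation: det(A - λI) = 0
λ² - (trace)λ + (det) = 0
trace = 4 + 4 = 8, det = (4)(4) - (-3)(0) = 16
λ² - (8)λ + (16) = 0
λ = (8 ± √((8)² - 4·(16))) / 2 = (8 ± √0) / 2
Solving: λ = 4, 4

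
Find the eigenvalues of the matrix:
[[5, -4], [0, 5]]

Characteristic equation: det(A - λI) = 0
λ² - (trace)λ + (det) = 0
trace = 5 + 5 = 10, det = (5)(5) - (-4)(0) = 25
λ² - (10)λ + (25) = 0
λ = (10 ± √((10)² - 4·(25))) / 2 = (10 ± √0) / 2
Solving: λ = 5, 5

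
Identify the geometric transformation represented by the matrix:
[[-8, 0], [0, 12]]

This matrix represents: non-uniform scaling by sx = -8, sy = 12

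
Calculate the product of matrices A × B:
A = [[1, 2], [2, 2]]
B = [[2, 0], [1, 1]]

Matrix multiplication:
C[0][0] = 1×2 + 2×1 = 4
C[0][1] = 1×0 + 2×1 = 2
C[1][0] = 2×2 + 2×1 = 6
C[1][1] = 2×0 + 2×1 = 2
Result: [[4, 2], [6, 2]]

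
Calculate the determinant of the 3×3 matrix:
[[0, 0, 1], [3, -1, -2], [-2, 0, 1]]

Expansion along first row:
det = 0·det([[-1,-2],[0,1]]) - 0·det([[3,-2],[-2,1]]) + 1·det([[3,-1],[-2,0]])
    = 0·(-1·1 - -2·0) - 0·(3·1 - -2·-2) + 1·(3·0 - -1·-2)
    = 0·-1 - 0·-1 + 1·-2
    = 0 + 0 + -2 = -2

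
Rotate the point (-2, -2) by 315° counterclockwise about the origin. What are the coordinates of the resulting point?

Rotation matrix for 315°: [[cos 315°, -sin 315°], [sin 315°, cos 315°]] ≈ [[0.707107, 0.707107], [-0.707107, 0.707107]]
[[0.707107, 0.707107], [-0.707107, 0.707107]] × [-2, -2]ᵀ ≈ [-2.8284, 0]ᵀ
Result: (-2.8284, 0)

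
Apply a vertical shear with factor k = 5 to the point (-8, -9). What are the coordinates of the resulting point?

Shear matrix for vertical shear with factor k = 5:
[[1, 0], [5, 1]]
Result: (-8, -9) → (-8, -49)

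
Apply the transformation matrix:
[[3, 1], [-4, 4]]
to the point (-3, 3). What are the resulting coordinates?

Matrix multiplication:
[[3, 1], [-4, 4]] × [-3, 3]ᵀ
= [(3)(-3) + (1)(3), (-4)(-3) + (4)(3)]ᵀ
= [-6, 24]ᵀ
Result: (-6, 24)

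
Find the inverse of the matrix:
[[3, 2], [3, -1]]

For [[a,b],[c,d]], inverse = (1/det)·[[d,-b],[-c,a]]
det = (3)(-1) - (2)(3) = -3 - 6 = -9
Inverse = (1/-9)·[[-1, -2], [-3, 3]]
= [[1/9, 2/9], [1/3, -1/3]]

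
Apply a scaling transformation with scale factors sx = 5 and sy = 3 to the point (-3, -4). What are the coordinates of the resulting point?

Scaling matrix:
[[5, 0], [0, 3]]
Result: (-3 × 5, -4 × 3) = (-15, -12)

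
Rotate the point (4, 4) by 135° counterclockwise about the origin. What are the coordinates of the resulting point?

Rotation matrix for 135°: [[cos 135°, -sin 135°], [sin 135°, cos 135°]] ≈ [[-0.707107, -0.707107], [0.707107, -0.707107]]
[[-0.707107, -0.707107], [0.707107, -0.707107]] × [4, 4]ᵀ ≈ [-5.6569, 0]ᵀ
Result: (-5.6569, 0)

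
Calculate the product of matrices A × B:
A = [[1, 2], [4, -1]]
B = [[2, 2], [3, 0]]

Matrix multiplication:
C[0][0] = 1×2 + 2×3 = 8
C[0][1] = 1×2 + 2×0 = 2
C[1][0] = 4×2 + -1×3 = 5
C[1][1] = 4×2 + -1×0 = 8
Result: [[8, 2], [5, 8]]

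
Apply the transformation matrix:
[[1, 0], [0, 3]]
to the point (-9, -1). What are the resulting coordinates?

Matrix multiplication:
[[1, 0], [0, 3]] × [-9, -1]ᵀ
= [(1)(-9) + (0)(-1), (0)(-9) + (3)(-1)]ᵀ
= [-9, -3]ᵀ
Result: (-9, -3)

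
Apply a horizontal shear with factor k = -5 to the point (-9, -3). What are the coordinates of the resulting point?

Shear matrix for horizontal shear with factor k = -5:
[[1, -5], [0, 1]]
Result: (-9, -3) → (6, -3)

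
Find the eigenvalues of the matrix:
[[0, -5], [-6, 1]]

Characteristic equation: det(A - λI) = 0
λ² - (trace)λ + (det) = 0
trace = 0 + 1 = 1, det = (0)(1) - (-5)(-6) = -30
λ² - (1)λ + (-30) = 0
λ = (1 ± √((1)² - 4·(-30))) / 2 = (1 ± √121) / 2
Solving: λ = -5, 6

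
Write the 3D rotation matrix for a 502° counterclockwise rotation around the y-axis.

Rotation matrix for counterclockwise 502° around y-axis:
cos(502°) = -0.7880, sin(502°) = 0.6157
Result: [[-0.7880, 0, 0.6157], [0, 1, 0], [-0.6157, 0, -0.7880]]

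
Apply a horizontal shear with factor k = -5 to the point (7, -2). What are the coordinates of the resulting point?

Shear matrix for horizontal shear with factor k = -5:
[[1, -5], [0, 1]]
Result: (7, -2) → (17, -2)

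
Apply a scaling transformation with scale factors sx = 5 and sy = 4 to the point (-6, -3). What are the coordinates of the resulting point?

Scaling matrix:
[[5, 0], [0, 4]]
Result: (-6 × 5, -3 × 4) = (-30, -12)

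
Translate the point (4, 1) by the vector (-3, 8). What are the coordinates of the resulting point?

Translation by (-3, 8) (homogeneous matrix [[1, 0, -3], [0, 1, 8], [0, 0, 1]]):
x' = 4 + -3 = 1
y' = 1 + 8 = 9
Result: (1, 9)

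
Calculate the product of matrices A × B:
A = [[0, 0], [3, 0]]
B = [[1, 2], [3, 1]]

Matrix multiplication:
C[0][0] = 0×1 + 0×3 = 0
C[0][1] = 0×2 + 0×1 = 0
C[1][0] = 3×1 + 0×3 = 3
C[1][1] = 3×2 + 0×1 = 6
Result: [[0, 0], [3, 6]]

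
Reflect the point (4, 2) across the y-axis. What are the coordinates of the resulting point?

Reflection across y-axis: (4, 2) → (-4, 2)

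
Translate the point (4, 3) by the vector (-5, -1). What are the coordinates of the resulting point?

Translation by (-5, -1) (homogeneous matrix [[1, 0, -5], [0, 1, -1], [0, 0, 1]]):
x' = 4 + -5 = -1
y' = 3 + -1 = 2
Result: (-1, 2)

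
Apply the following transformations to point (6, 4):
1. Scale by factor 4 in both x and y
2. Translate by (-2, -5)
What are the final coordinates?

Step 1: Scale (6, 4) by 4 → (24, 16)
Step 2: Translate by (-2, -5) → (22, 11)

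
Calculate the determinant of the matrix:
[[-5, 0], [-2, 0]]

For a 2×2 matrix [[a, b], [c, d]], det = ad - bc
det = (-5)(0) - (0)(-2) = 0 - 0 = 0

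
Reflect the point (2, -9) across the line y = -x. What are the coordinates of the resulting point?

Reflection across line y = -x: (2, -9) → (9, -2)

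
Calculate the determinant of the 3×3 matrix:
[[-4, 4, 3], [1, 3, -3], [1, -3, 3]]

Expansion along first row:
det = -4·det([[3,-3],[-3,3]]) - 4·det([[1,-3],[1,3]]) + 3·det([[1,3],[1,-3]])
    = -4·(3·3 - -3·-3) - 4·(1·3 - -3·1) + 3·(1·-3 - 3·1)
    = -4·0 - 4·6 + 3·-6
    = 0 + -24 + -18 = -42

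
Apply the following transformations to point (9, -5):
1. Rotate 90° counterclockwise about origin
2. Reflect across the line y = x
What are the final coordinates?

Step 1: Rotate 90° → (5, 9)
Step 2: Reflect across line y = x → (9, 5)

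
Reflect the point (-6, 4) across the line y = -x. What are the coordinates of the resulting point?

Reflection across line y = -x: (-6, 4) → (-4, 6)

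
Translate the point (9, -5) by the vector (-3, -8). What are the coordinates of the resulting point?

Translation by (-3, -8) (homogeneous matrix [[1, 0, -3], [0, 1, -8], [0, 0, 1]]):
x' = 9 + -3 = 6
y' = -5 + -8 = -13
Result: (6, -13)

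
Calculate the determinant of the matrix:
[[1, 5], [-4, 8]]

For a 2×2 matrix [[a, b], [c, d]], det = ad - bc
det = (1)(8) - (5)(-4) = 8 - -20 = 28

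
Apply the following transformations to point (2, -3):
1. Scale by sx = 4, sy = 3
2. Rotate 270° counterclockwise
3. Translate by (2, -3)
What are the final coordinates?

Step 1: Scale → (8, -9)
Step 2: Rotate 270° → (-9, -8)
Step 3: Translate → (-7, -11)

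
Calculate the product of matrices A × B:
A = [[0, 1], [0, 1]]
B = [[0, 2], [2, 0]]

Matrix multiplication:
C[0][0] = 0×0 + 1×2 = 2
C[0][1] = 0×2 + 1×0 = 0
C[1][0] = 0×0 + 1×2 = 2
C[1][1] = 0×2 + 1×0 = 0
Result: [[2, 0], [2, 0]]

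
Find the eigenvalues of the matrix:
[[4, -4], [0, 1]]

Characteristic equation: det(A - λI) = 0
λ² - (trace)λ + (det) = 0
trace = 4 + 1 = 5, det = (4)(1) - (-4)(0) = 4
λ² - (5)λ + (4) = 0
λ = (5 ± √((5)² - 4·(4))) / 2 = (5 ± √9) / 2
Solving: λ = 1, 4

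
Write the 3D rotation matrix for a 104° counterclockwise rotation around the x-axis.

Rotation matrix for counterclockwise 104° around x-axis:
cos(104°) = -0.2419, sin(104°) = 0.9703
Result: [[1, 0, 0], [0, -0.2419, -0.9703], [0, 0.9703, -0.2419]]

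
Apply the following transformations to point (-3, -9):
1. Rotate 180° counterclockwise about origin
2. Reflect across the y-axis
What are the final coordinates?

Step 1: Rotate 180° → (3, 9)
Step 2: Reflect across y-axis → (-3, 9)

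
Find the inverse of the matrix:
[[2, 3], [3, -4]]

For [[a,b],[c,d]], inverse = (1/det)·[[d,-b],[-c,a]]
det = (2)(-4) - (3)(3) = -8 - 9 = -17
Inverse = (1/-17)·[[-4, -3], [-3, 2]]
= [[4/17, 3/17], [3/17, -2/17]]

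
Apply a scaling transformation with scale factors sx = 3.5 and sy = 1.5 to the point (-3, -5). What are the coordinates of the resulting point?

Scaling matrix:
[[3.50, 0], [0, 1.50]]
Result: (-3 × 3.5, -5 × 1.5) = (-10.5, -7.5)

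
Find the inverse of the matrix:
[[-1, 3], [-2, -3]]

For [[a,b],[c,d]], inverse = (1/det)·[[d,-b],[-c,a]]
det = (-1)(-3) - (3)(-2) = 3 - -6 = 9
Inverse = (1/9)·[[-3, -3], [2, -1]]
= [[-1/3, -1/3], [2/9, -1/9]]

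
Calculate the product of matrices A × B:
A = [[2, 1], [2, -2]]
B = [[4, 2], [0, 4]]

Matrix multiplication:
C[0][0] = 2×4 + 1×0 = 8
C[0][1] = 2×2 + 1×4 = 8
C[1][0] = 2×4 + -2×0 = 8
C[1][1] = 2×2 + -2×4 = -4
Result: [[8, 8], [8, -4]]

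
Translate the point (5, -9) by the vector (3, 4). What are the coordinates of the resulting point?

Translation by (3, 4) (homogeneous matrix [[1, 0, 3], [0, 1, 4], [0, 0, 1]]):
x' = 5 + 3 = 8
y' = -9 + 4 = -5
Result: (8, -5)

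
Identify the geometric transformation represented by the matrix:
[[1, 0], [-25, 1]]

This matrix represents: vertical shear with factor -25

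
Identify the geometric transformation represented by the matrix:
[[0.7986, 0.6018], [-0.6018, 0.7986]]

This matrix represents: rotation by 323° counterclockwise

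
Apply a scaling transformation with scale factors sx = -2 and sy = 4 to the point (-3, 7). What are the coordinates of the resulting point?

Scaling matrix:
[[-2, 0], [0, 4]]
Result: (-3 × -2, 7 × 4) = (6, 28)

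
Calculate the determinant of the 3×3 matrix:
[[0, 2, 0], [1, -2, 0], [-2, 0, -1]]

Expansion along first row:
det = 0·det([[-2,0],[0,-1]]) - 2·det([[1,0],[-2,-1]]) + 0·det([[1,-2],[-2,0]])
    = 0·(-2·-1 - 0·0) - 2·(1·-1 - 0·-2) + 0·(1·0 - -2·-2)
    = 0·2 - 2·-1 + 0·-4
    = 0 + 2 + 0 = 2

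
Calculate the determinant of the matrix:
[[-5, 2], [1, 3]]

For a 2×2 matrix [[a, b], [c, d]], det = ad - bc
det = (-5)(3) - (2)(1) = -15 - 2 = -17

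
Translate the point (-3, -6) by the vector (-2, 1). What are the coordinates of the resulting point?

Translation by (-2, 1) (homogeneous matrix [[1, 0, -2], [0, 1, 1], [0, 0, 1]]):
x' = -3 + -2 = -5
y' = -6 + 1 = -5
Result: (-5, -5)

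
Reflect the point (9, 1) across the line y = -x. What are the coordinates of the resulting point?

Reflection across line y = -x: (9, 1) → (-1, -9)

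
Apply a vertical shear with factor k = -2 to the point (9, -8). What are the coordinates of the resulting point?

Shear matrix for vertical shear with factor k = -2:
[[1, 0], [-2, 1]]
Result: (9, -8) → (9, -26)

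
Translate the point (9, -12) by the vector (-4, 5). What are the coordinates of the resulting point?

Translation by (-4, 5) (homogeneous matrix [[1, 0, -4], [0, 1, 5], [0, 0, 1]]):
x' = 9 + -4 = 5
y' = -12 + 5 = -7
Result: (5, -7)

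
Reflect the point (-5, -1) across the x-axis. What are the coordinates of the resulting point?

Reflection across x-axis: (-5, -1) → (-5, 1)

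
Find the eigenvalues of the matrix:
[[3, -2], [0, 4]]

Characteristic equation: det(A - λI) = 0
λ² - (trace)λ + (det) = 0
trace = 3 + 4 = 7, det = (3)(4) - (-2)(0) = 12
λ² - (7)λ + (12) = 0
λ = (7 ± √((7)² - 4·(12))) / 2 = (7 ± √1) / 2
Solving: λ = 3, 4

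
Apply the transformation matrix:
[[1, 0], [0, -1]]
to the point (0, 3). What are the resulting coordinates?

Matrix multiplication:
[[1, 0], [0, -1]] × [0, 3]ᵀ
= [(1)(0) + (0)(3), (0)(0) + (-1)(3)]ᵀ
= [0, -3]ᵀ
Result: (0, -3)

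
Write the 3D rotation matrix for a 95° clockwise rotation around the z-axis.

Rotation matrix for clockwise 95° around z-axis:
A clockwise rotation by 95° is a counterclockwise rotation by -95°.
cos(-95°) = -0.0872, sin(-95°) = -0.9962
Result: [[-0.0872, 0.9962, 0], [-0.9962, -0.0872, 0], [0, 0, 1]]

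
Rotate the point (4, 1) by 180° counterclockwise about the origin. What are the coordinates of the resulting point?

Rotation matrix for 180°: [[cos 180°, -sin 180°], [sin 180°, cos 180°]] = [[-1, 0], [0, -1]]
[[-1, 0], [0, -1]] × [4, 1]ᵀ = [-4, -1]ᵀ
Result: (-4, -1)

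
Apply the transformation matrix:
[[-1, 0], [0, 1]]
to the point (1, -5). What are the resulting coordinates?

Matrix multiplication:
[[-1, 0], [0, 1]] × [1, -5]ᵀ
= [(-1)(1) + (0)(-5), (0)(1) + (1)(-5)]ᵀ
= [-1, -5]ᵀ
Result: (-1, -5)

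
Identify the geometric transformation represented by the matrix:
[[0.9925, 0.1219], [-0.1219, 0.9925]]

This matrix represents: rotation by 353° counterclockwise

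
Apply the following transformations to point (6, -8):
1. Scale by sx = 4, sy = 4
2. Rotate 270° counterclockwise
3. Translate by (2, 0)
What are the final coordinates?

Step 1: Scale → (24, -32)
Step 2: Rotate 270° → (-32, -24)
Step 3: Translate → (-30, -24)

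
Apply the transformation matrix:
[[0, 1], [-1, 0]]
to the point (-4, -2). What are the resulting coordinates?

Matrix multiplication:
[[0, 1], [-1, 0]] × [-4, -2]ᵀ
= [(0)(-4) + (1)(-2), (-1)(-4) + (0)(-2)]ᵀ
= [-2, 4]ᵀ
Result: (-2, 4)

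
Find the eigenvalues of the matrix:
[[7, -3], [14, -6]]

Characteristic equation: det(A - λI) = 0
λ² - (trace)λ + (det) = 0
trace = 7 + -6 = 1, det = (7)(-6) - (-3)(14) = 0
λ² - (1)λ + (0) = 0
λ = (1 ± √((1)² - 4·(0))) / 2 = (1 ± √1) / 2
Solving: λ = 0, 1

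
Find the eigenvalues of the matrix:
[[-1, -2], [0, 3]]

Characteristic equation: det(A - λI) = 0
λ² - (trace)λ + (det) = 0
trace = -1 + 3 = 2, det = (-1)(3) - (-2)(0) = -3
λ² - (2)λ + (-3) = 0
λ = (2 ± √((2)² - 4·(-3))) / 2 = (2 ± √16) / 2
Solving: λ = -1, 3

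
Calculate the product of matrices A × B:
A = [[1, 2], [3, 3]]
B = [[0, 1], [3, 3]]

Matrix multiplication:
C[0][0] = 1×0 + 2×3 = 6
C[0][1] = 1×1 + 2×3 = 7
C[1][0] = 3×0 + 3×3 = 9
C[1][1] = 3×1 + 3×3 = 12
Result: [[6, 7], [9, 12]]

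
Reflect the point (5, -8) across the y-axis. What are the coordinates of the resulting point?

Reflection across y-axis: (5, -8) → (-5, -8)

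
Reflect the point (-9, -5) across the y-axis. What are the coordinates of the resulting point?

Reflection across y-axis: (-9, -5) → (9, -5)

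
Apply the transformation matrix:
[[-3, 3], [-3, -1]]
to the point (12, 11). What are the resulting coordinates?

Matrix multiplication:
[[-3, 3], [-3, -1]] × [12, 11]ᵀ
= [(-3)(12) + (3)(11), (-3)(12) + (-1)(11)]ᵀ
= [-3, -47]ᵀ
Result: (-3, -47)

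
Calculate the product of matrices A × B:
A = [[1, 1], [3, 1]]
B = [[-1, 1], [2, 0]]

Matrix multiplication:
C[0][0] = 1×-1 + 1×2 = 1
C[0][1] = 1×1 + 1×0 = 1
C[1][0] = 3×-1 + 1×2 = -1
C[1][1] = 3×1 + 1×0 = 3
Result: [[1, 1], [-1, 3]]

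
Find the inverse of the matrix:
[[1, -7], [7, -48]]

For [[a,b],[c,d]], inverse = (1/det)·[[d,-b],[-c,a]]
det = (1)(-48) - (-7)(7) = -48 - -49 = 1
Inverse = [[-48, 7], [-7, 1]]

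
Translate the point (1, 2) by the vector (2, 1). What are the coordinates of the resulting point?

Translation by (2, 1) (homogeneous matrix [[1, 0, 2], [0, 1, 1], [0, 0, 1]]):
x' = 1 + 2 = 3
y' = 2 + 1 = 3
Result: (3, 3)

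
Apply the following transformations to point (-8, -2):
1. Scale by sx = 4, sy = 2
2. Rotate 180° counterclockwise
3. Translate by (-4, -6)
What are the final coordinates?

Step 1: Scale → (-32, -4)
Step 2: Rotate 180° → (32, 4)
Step 3: Translate → (28, -2)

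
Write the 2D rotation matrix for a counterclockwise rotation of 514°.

Rotation matrix formula: [[cos θ, -sin θ], [sin θ, cos θ]]
For θ = 514°:
cos(514°) = -0.8988
sin(514°) = 0.4384
Result: [[-0.8988, -0.4384], [0.4384, -0.8988]]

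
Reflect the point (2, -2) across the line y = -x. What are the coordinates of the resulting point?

Reflection across line y = -x: (2, -2) → (2, -2)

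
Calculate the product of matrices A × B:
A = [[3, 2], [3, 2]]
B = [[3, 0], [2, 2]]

Matrix multiplication:
C[0][0] = 3×3 + 2×2 = 13
C[0][1] = 3×0 + 2×2 = 4
C[1][0] = 3×3 + 2×2 = 13
C[1][1] = 3×0 + 2×2 = 4
Result: [[13, 4], [13, 4]]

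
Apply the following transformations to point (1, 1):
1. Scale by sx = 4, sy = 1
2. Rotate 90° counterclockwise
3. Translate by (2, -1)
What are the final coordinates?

Step 1: Scale → (4, 1)
Step 2: Rotate 90° → (-1, 4)
Step 3: Translate → (1, 3)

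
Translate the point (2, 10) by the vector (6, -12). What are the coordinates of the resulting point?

Translation by (6, -12) (homogeneous matrix [[1, 0, 6], [0, 1, -12], [0, 0, 1]]):
x' = 2 + 6 = 8
y' = 10 + -12 = -2
Result: (8, -2)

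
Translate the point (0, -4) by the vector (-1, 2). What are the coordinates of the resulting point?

Translation by (-1, 2) (homogeneous matrix [[1, 0, -1], [0, 1, 2], [0, 0, 1]]):
x' = 0 + -1 = -1
y' = -4 + 2 = -2
Result: (-1, -2)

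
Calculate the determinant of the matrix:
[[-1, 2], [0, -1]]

For a 2×2 matrix [[a, b], [c, d]], det = ad - bc
det = (-1)(-1) - (2)(0) = 1 - 0 = 1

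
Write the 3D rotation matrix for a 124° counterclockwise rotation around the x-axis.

Rotation matrix for counterclockwise 124° around x-axis:
cos(124°) = -0.5592, sin(124°) = 0.8290
Result: [[1, 0, 0], [0, -0.5592, -0.8290], [0, 0.8290, -0.5592]]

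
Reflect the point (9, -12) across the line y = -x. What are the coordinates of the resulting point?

Reflection across line y = -x: (9, -12) → (12, -9)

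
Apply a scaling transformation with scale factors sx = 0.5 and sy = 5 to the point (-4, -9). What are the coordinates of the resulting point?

Scaling matrix:
[[0.50, 0], [0, 5]]
Result: (-4 × 0.5, -9 × 5) = (-2, -45)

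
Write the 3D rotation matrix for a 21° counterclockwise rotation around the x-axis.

Rotation matrix for counterclockwise 21° around x-axis:
cos(21°) = 0.9336, sin(21°) = 0.3584
Result: [[1, 0, 0], [0, 0.9336, -0.3584], [0, 0.3584, 0.9336]]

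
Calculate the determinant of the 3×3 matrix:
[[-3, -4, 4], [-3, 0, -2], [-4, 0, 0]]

Expansion along first row:
det = -3·det([[0,-2],[0,0]]) - -4·det([[-3,-2],[-4,0]]) + 4·det([[-3,0],[-4,0]])
    = -3·(0·0 - -2·0) - -4·(-3·0 - -2·-4) + 4·(-3·0 - 0·-4)
    = -3·0 - -4·-8 + 4·0
    = 0 + -32 + 0 = -32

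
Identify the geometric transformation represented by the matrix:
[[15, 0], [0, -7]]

This matrix represents: non-uniform scaling by sx = 15, sy = -7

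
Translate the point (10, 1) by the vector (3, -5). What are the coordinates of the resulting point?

Translation by (3, -5) (homogeneous matrix [[1, 0, 3], [0, 1, -5], [0, 0, 1]]):
x' = 10 + 3 = 13
y' = 1 + -5 = -4
Result: (13, -4)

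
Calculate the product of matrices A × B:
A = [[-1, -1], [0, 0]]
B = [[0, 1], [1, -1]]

Matrix multiplication:
C[0][0] = -1×0 + -1×1 = -1
C[0][1] = -1×1 + -1×-1 = 0
C[1][0] = 0×0 + 0×1 = 0
C[1][1] = 0×1 + 0×-1 = 0
Result: [[-1, 0], [0, 0]]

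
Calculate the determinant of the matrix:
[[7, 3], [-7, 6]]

For a 2×2 matrix [[a, b], [c, d]], det = ad - bc
det = (7)(6) - (3)(-7) = 42 - -21 = 63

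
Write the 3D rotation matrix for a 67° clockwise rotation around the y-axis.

Rotation matrix for clockwise 67° around y-axis:
A clockwise rotation by 67° is a counterclockwise rotation by -67°.
cos(-67°) = 0.3907, sin(-67°) = -0.9205
Result: [[0.3907, 0, -0.9205], [0, 1, 0], [0.9205, 0, 0.3907]]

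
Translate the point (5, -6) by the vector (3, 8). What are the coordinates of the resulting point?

Translation by (3, 8) (homogeneous matrix [[1, 0, 3], [0, 1, 8], [0, 0, 1]]):
x' = 5 + 3 = 8
y' = -6 + 8 = 2
Result: (8, 2)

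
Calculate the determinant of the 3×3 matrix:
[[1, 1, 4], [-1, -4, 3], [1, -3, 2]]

Expansion along first row:
det = 1·det([[-4,3],[-3,2]]) - 1·det([[-1,3],[1,2]]) + 4·det([[-1,-4],[1,-3]])
    = 1·(-4·2 - 3·-3) - 1·(-1·2 - 3·1) + 4·(-1·-3 - -4·1)
    = 1·1 - 1·-5 + 4·7
    = 1 + 5 + 28 = 34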